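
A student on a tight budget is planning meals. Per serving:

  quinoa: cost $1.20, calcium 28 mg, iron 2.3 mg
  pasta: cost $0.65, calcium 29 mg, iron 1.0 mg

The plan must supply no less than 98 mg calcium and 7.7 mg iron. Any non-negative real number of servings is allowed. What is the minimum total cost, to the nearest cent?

Compare the cost at each extreme point of the feasible region.
quinoa only: max(98/28, 7.7/2.3) = 3.5 servings → $4.20.
pasta only: max(98/29, 7.7/1.0) = 7.7 servings → $5.00.
quinoa + pasta with both tight: 3.238 servings and 0.2532 servings → $4.05.
So the least-cost plan costs $4.05.

$4.05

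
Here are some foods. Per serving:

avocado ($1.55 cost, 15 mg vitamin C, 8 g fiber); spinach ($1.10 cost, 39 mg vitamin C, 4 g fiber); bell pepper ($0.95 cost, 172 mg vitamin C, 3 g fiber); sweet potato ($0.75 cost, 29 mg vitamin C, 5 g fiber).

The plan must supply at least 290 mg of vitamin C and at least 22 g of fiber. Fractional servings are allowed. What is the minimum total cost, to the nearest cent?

At the optimum either one food covers both requirements or two foods hit both targets exactly; no other combination can be cheaper.
avocado only: max(290/15, 22/8) = 19.33 servings → $29.97.
spinach only: max(290/39, 22/4) = 7.436 servings → $8.18.
bell pepper only: max(290/172, 22/3) = 7.333 servings → $6.97.
sweet potato only: max(290/29, 22/5) = 10 servings → $7.50.
avocado + spinach with both targets exact would need a negative amount; discard.
avocado + bell pepper with both tight: 2.189 servings and 1.495 servings → $4.81.
avocado + sweet potato: intersection lies outside the first quadrant.
spinach + bell pepper with both tight: 5.103 servings and 0.5289 servings → $6.12.
spinach + sweet potato with both targets exact would need a negative amount; discard.
bell pepper + sweet potato with both tight: 1.05 servings and 3.77 servings → $3.83.
Cheapest feasible corner: $3.83.

$3.83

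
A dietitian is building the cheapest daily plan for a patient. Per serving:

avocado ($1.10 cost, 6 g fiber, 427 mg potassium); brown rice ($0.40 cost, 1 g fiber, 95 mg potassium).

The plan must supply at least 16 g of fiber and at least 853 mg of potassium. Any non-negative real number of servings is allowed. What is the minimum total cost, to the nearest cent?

$2.93

A basic optimal solution has at most two foods positive. Try each food alone and each pair with both targets met exactly.
avocado only: max(16/6, 853/427) = 2.667 servings → $2.93.
brown rice only: max(16/1, 853/95) = 16 servings → $6.40.
avocado + brown rice: the both-tight solution has a negative serving — not a feasible corner.
So the least-cost plan costs $2.93.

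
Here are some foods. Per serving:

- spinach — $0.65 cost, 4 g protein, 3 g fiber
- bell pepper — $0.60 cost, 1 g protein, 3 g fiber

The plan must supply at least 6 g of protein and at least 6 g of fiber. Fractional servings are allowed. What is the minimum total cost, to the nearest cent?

$1.27

For a min-cost LP with two ≥-constraints, a basic feasible solution has at most two positive variables.
spinach only: max(6/4, 6/3) = 2 servings → $1.30.
bell pepper only: max(6/1, 6/3) = 6 servings → $3.60.
spinach + bell pepper with both tight: 1.333 servings and 0.6667 servings → $1.27.
The minimum over all feasible corners is $1.27.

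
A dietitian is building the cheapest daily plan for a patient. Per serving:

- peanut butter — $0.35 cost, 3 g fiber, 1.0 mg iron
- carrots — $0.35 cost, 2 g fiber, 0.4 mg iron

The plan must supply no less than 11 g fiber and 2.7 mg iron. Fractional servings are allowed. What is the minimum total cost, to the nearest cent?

$1.28

Two binding constraints pin down two serving amounts, so the optimal mix uses at most two foods. The candidates are each food alone (scaled to the tighter of fiber/iron) and each pair with both constraints tight.
peanut butter only: max(11/3, 2.7/1.0) = 3.667 servings → $1.28.
carrots only: max(11/2, 2.7/0.4) = 6.75 servings → $2.36.
peanut butter + carrots with both tight: 1.25 servings and 3.625 servings → $1.71.
The minimum over all feasible corners is $1.28.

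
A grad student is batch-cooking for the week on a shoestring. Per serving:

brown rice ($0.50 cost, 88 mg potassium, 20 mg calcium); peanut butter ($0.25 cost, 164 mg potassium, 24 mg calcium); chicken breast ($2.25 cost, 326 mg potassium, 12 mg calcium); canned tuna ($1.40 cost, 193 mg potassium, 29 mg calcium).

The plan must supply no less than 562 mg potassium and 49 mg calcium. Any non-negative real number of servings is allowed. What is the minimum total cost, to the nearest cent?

$0.86

Minimising a linear cost over {potassium ≥ 562, calcium ≥ 49, servings ≥ 0} — the optimum is at a vertex, using one or two foods.
brown rice only: max(562/88, 49/20) = 6.386 servings → $3.19.
peanut butter only: max(562/164, 49/24) = 3.427 servings → $0.86.
chicken breast only: max(562/326, 49/12) = 4.083 servings → $9.19.
canned tuna only: max(562/193, 49/29) = 2.912 servings → $4.08.
brown rice + peanut butter: intersection lies outside the first quadrant.
brown rice + chicken breast with both tight: 1.689 servings and 1.268 servings → $3.70.
brown rice + canned tuna: intersection lies outside the first quadrant.
peanut butter + chicken breast with both tight: 1.576 servings and 0.931 servings → $2.49.
peanut butter + canned tuna: intersection lies outside the first quadrant.
chicken breast + canned tuna with both tight: 0.9584 servings and 1.293 servings → $3.97.
The minimum over all feasible corners is $0.86.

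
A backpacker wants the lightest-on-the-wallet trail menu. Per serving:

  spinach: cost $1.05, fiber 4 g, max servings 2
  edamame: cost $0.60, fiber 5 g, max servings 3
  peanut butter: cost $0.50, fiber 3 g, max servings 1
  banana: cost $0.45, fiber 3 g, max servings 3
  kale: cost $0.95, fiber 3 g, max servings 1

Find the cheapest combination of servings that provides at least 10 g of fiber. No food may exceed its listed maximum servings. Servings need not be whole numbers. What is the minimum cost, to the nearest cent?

$1.20

Cost per g of fiber: edamame $0.1200, banana $0.1500, peanut butter $0.1667, spinach $0.2625, kale $0.3167.
Take 2 servings of edamame: +10.0 g fiber for $1.20 (total $1.20, still need 0.0 g).
Filling from the cheapest source first is optimal under one linear minimum: $1.20.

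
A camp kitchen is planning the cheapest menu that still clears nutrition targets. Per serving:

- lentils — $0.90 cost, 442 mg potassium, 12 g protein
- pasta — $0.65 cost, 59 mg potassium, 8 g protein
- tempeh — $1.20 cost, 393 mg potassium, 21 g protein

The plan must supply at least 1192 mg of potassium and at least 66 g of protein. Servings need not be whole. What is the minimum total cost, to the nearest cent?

A basic optimal solution has at most two foods positive. Try each food alone and each pair with both targets met exactly.
lentils only: max(1192/442, 66/12) = 5.5 servings → $4.95.
pasta only: max(1192/59, 66/8) = 20.2 servings → $13.13.
tempeh only: max(1192/393, 66/21) = 3.143 servings → $3.77.
lentils + pasta with both tight: 1.995 servings and 5.257 servings → $5.21.
lentils + tempeh: the both-tight solution has a negative serving — not a feasible corner.
pasta + tempeh with both tight: 0.4756 servings and 2.962 servings → $3.86.
The minimum over all feasible corners is $3.77.

$3.77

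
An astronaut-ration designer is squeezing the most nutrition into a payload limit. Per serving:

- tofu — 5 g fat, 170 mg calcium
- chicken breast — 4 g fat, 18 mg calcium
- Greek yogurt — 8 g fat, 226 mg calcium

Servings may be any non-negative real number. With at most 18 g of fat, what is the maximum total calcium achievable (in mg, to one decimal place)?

612.0 mg

Calcium per g fat: tofu 34, Greek yogurt 28.25, chicken breast 4.5.
With no serving limits, spend the whole fat allowance on tofu: 18 g / 5 g × 170 mg = 612.0 mg.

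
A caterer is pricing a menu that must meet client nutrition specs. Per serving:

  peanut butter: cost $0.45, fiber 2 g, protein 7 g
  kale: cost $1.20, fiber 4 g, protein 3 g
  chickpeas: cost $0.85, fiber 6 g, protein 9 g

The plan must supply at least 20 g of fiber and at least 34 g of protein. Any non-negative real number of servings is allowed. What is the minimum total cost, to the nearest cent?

A basic optimal solution has at most two foods positive. Try each food alone and each pair with both targets met exactly.
peanut butter only: max(20/2, 34/7) = 10 servings → $4.50.
kale only: max(20/4, 34/3) = 11.33 servings → $13.60.
chickpeas only: max(20/6, 34/9) = 3.778 servings → $3.21.
peanut butter + kale with both tight: 3.455 servings and 3.273 servings → $5.48.
peanut butter + chickpeas with both tight: 1 serving and 3 servings → $3.00.
kale + chickpeas with both targets exact would need a negative amount; discard.
So the least-cost plan costs $3.00.

$3.00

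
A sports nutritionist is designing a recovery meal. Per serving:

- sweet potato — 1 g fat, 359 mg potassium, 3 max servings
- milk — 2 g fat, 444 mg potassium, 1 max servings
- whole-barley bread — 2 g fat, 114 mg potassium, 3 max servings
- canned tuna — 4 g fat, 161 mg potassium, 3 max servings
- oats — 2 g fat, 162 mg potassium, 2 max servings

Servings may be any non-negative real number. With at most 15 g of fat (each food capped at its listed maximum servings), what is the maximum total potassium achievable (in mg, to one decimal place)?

2187.0 mg

Potassium per g fat: sweet potato 359, milk 222, oats 81, whole-barley bread 57, canned tuna 40.25.
Take 3 servings of sweet potato: uses 3 g fat, +1077.0 mg potassium (running total 1077.0 mg).
Take 1 serving of milk: uses 2 g fat, +444.0 mg potassium (running total 1521.0 mg).
Take 2 servings of oats: uses 4 g fat, +324.0 mg potassium (running total 1845.0 mg).
Take 3 servings of whole-barley bread: uses 6 g fat, +342.0 mg potassium (running total 2187.0 mg).
Greedy by best ratio exhausts the fat allowance optimally: 2187.0 mg.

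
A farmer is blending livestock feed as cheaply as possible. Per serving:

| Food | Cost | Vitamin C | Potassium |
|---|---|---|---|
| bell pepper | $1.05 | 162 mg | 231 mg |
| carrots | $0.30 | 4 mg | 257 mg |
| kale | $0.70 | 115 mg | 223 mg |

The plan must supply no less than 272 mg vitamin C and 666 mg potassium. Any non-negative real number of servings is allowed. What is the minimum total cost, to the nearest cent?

Check every corner: each single food scaled to meet both minima, and each pair solved so both constraints bind.
bell pepper only: max(272/162, 666/231) = 2.883 servings → $3.03.
carrots only: max(272/4, 666/257) = 68 servings → $20.40.
kale only: max(272/115, 666/223) = 2.987 servings → $2.09.
bell pepper + carrots with both tight: 1.652 servings and 1.107 servings → $2.07.
bell pepper + kale with both targets exact would need a negative amount; discard.
carrots + kale with both tight: 0.5559 servings and 2.346 servings → $1.81.
Cheapest feasible corner: $1.81.

$1.81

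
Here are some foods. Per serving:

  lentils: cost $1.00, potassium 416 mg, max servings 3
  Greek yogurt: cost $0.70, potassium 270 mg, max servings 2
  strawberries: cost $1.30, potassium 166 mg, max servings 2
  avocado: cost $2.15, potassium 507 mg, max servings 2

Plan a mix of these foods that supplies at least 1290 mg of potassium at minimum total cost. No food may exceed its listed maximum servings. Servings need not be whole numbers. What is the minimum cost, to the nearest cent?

$3.11

Cost per mg of potassium: lentils $0.0024, Greek yogurt $0.0026, avocado $0.0042, strawberries $0.0078.
Take 3 servings of lentils: +1248.0 mg potassium for $3.00 (total $3.00, still need 42.0 mg).
Take 0.1556 servings of Greek yogurt: +42.0 mg potassium for $0.11 (total $3.11, still need 0.0 mg).
Greedy by cheapest-per-mg is optimal for a single linear constraint, so the minimum cost is $3.11.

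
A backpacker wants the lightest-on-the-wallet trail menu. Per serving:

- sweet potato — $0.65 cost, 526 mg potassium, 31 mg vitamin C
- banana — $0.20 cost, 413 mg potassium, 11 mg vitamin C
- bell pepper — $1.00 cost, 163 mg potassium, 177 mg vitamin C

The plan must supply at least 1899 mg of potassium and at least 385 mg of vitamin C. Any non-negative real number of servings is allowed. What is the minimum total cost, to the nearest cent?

Check every corner: each single food scaled to meet both minima, and each pair solved so both constraints bind.
sweet potato only: max(1899/526, 385/31) = 12.42 servings → $8.07.
banana only: max(1899/413, 385/11) = 35 servings → $7.00.
bell pepper only: max(1899/163, 385/177) = 11.65 servings → $11.65.
sweet potato + banana: the both-tight solution has a negative serving — not a feasible corner.
sweet potato + bell pepper with both tight: 3.105 servings and 1.631 servings → $3.65.
banana + bell pepper with both tight: 3.834 servings and 1.937 servings → $2.70.
The minimum over all feasible corners is $2.70.

$2.70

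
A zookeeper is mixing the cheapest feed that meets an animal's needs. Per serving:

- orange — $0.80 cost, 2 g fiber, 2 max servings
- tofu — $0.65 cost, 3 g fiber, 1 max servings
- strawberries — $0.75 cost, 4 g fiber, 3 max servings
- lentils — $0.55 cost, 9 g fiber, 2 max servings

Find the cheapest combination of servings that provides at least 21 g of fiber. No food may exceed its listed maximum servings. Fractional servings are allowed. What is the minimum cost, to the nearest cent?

Cost per g of fiber: lentils $0.0611, strawberries $0.1875, tofu $0.2167, orange $0.4000.
Take 2 servings of lentils: +18.0 g fiber for $1.10 (total $1.10, still need 3.0 g).
Take 0.75 servings of strawberries: +3.0 g fiber for $0.56 (total $1.66, still need 0.0 g).
Filling from the cheapest source first is optimal under one linear minimum: $1.66.

$1.66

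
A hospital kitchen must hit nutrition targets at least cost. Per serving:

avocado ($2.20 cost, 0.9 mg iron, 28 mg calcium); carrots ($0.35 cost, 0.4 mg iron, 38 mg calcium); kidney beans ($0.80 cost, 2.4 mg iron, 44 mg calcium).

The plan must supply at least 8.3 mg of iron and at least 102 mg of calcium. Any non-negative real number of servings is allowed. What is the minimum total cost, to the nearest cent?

Two binding constraints pin down two serving amounts, so the optimal mix uses at most two foods. The candidates are each food alone (scaled to the tighter of iron/calcium) and each pair with both constraints tight.
avocado only: max(8.3/0.9, 102/28) = 9.222 servings → $20.29.
carrots only: max(8.3/0.4, 102/38) = 20.75 servings → $7.26.
kidney beans only: max(8.3/2.4, 102/44) = 3.458 servings → $2.77.
avocado + carrots: the both-tight solution has a negative serving — not a feasible corner.
avocado + kidney beans: intersection lies outside the first quadrant.
carrots + kidney beans: intersection lies outside the first quadrant.
Cheapest feasible corner: $2.77.

$2.77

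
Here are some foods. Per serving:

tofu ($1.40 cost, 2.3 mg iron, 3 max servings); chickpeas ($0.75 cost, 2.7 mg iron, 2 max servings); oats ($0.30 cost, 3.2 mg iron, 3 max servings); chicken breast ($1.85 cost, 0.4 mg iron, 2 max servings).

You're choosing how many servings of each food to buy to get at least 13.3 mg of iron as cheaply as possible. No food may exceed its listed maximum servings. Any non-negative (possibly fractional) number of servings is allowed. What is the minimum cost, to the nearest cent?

$1.93

Cost per mg of iron: oats $0.0938, chickpeas $0.2778, tofu $0.6087, chicken breast $4.6250.
Take 3 servings of oats: +9.6 mg iron for $0.90 (total $0.90, still need 3.7 mg).
Take 1.37 servings of chickpeas: +3.7 mg iron for $1.03 (total $1.93, still need 0.0 mg).
Greedy by cheapest-per-mg is optimal for a single linear constraint, so the minimum cost is $1.93.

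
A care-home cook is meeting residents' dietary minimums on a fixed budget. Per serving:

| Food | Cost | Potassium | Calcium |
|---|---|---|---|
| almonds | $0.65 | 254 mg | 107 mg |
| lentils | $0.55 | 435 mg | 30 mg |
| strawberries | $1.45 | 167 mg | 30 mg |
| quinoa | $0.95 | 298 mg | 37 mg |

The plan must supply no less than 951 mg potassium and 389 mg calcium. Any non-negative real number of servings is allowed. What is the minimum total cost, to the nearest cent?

$2.39

For a min-cost LP with two ≥-constraints, a basic feasible solution has at most two positive variables.
almonds only: max(951/254, 389/107) = 3.744 servings → $2.43.
lentils only: max(951/435, 389/30) = 12.97 servings → $7.13.
strawberries only: max(951/167, 389/30) = 12.97 servings → $18.80.
quinoa only: max(951/298, 389/37) = 10.51 servings → $9.99.
almonds + lentils with both tight: 3.614 servings and 0.07581 servings → $2.39.
almonds + strawberries with both tight: 3.555 servings and 0.2879 servings → $2.73.
almonds + quinoa with both tight: 3.59 servings and 0.1312 servings → $2.46.
lentils + strawberries: intersection lies outside the first quadrant.
lentils + quinoa with both targets exact would need a negative amount; discard.
strawberries + quinoa: intersection lies outside the first quadrant.
So the least-cost plan costs $2.39.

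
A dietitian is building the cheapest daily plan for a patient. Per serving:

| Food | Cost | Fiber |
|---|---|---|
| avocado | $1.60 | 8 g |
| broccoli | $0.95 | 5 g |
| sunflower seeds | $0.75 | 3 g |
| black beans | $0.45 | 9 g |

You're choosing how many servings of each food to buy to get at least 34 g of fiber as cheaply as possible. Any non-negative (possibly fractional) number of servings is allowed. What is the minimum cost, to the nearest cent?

Cost per g of fiber: black beans $0.0500, broccoli $0.1900, avocado $0.2000, sunflower seeds $0.2500.
With no serving limits, use only black beans: 34 g / 9 g = 3.778 servings × $0.45 = $1.70.

$1.70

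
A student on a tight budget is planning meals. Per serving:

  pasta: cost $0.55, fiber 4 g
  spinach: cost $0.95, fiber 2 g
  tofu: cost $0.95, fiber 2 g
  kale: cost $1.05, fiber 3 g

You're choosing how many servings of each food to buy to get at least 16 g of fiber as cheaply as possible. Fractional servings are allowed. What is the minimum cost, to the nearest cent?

$2.20

Cost per g of fiber: pasta $0.1375, kale $0.3500, spinach $0.4750, tofu $0.4750.
With no serving limits, use only pasta: 16 g / 4 g = 4 servings × $0.55 = $2.20.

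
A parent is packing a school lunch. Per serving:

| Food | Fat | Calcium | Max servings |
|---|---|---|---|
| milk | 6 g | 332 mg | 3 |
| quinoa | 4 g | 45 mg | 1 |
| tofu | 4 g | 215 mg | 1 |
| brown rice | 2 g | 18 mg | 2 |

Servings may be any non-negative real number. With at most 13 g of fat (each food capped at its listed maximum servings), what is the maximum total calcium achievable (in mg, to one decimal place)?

Calcium per g fat: milk 55.33, tofu 53.75, quinoa 11.25, brown rice 9.
Take 2.167 servings of milk: uses 13 g fat, +719.3 mg calcium (running total 719.3 mg).
Greedy by best ratio exhausts the fat allowance optimally: 719.3 mg.

719.3 mg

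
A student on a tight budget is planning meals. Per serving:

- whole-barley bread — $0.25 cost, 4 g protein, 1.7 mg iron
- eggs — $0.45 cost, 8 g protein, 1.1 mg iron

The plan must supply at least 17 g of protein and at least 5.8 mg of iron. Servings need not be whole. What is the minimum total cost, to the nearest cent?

For a min-cost LP with two ≥-constraints, a basic feasible solution has at most two positive variables.
whole-barley bread only: max(17/4, 5.8/1.7) = 4.25 servings → $1.06.
eggs only: max(17/8, 5.8/1.1) = 5.273 servings → $2.37.
whole-barley bread + eggs with both tight: 3.011 servings and 0.6196 servings → $1.03.
Cheapest feasible corner: $1.03.

$1.03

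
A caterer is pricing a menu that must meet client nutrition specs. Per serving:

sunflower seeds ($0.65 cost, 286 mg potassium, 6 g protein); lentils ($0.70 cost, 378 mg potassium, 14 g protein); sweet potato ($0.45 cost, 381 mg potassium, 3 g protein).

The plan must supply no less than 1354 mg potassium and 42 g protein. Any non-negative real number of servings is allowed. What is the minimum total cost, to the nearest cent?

The cheapest plan sits at a corner of the feasible region — with two constraints it uses at most two foods.
sunflower seeds only: max(1354/286, 42/6) = 7 servings → $4.55.
lentils only: max(1354/378, 42/14) = 3.582 servings → $2.51.
sweet potato only: max(1354/381, 42/3) = 14 servings → $6.30.
sunflower seeds + lentils with both tight: 1.774 servings and 2.24 servings → $2.72.
sunflower seeds + sweet potato: the both-tight solution has a negative serving — not a feasible corner.
lentils + sweet potato with both tight: 2.843 servings and 0.7333 servings → $2.32.
The minimum over all feasible corners is $2.32.

$2.32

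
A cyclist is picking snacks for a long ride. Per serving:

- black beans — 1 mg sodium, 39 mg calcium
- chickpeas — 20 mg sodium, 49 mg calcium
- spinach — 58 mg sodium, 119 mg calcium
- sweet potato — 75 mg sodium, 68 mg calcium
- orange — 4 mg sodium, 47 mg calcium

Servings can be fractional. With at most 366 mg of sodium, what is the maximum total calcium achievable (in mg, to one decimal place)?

Calcium per mg sodium: black beans 39, orange 11.75, chickpeas 2.45, spinach 2.052, sweet potato 0.9067.
With no serving limits, spend the whole sodium allowance on black beans: 366 mg / 1 mg × 39 mg = 14274.0 mg.

14274.0 mg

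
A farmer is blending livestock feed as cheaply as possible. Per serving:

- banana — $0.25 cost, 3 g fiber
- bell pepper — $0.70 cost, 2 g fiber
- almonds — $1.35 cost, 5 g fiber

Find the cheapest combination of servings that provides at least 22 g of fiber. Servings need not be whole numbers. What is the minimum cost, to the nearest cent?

Cost per g of fiber: banana $0.0833, almonds $0.2700, bell pepper $0.3500.
With no serving limits, use only banana: 22 g / 3 g = 7.333 servings × $0.25 = $1.83.

$1.83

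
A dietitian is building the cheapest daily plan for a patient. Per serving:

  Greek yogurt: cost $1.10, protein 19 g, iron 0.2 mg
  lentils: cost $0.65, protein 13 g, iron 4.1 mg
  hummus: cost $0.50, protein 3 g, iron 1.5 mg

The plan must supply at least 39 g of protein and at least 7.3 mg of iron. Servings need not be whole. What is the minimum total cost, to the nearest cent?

The cheapest plan sits at a corner of the feasible region — with two constraints it uses at most two foods.
Greek yogurt only: max(39/19, 7.3/0.2) = 36.5 servings → $40.15.
lentils only: max(39/13, 7.3/4.1) = 3 servings → $1.95.
hummus only: max(39/3, 7.3/1.5) = 13 servings → $6.50.
Greek yogurt + lentils with both tight: 0.8632 servings and 1.738 servings → $2.08.
Greek yogurt + hummus with both tight: 1.312 servings and 4.692 servings → $3.79.
lentils + hummus with both targets exact would need a negative amount; discard.
So the least-cost plan costs $1.95.

$1.95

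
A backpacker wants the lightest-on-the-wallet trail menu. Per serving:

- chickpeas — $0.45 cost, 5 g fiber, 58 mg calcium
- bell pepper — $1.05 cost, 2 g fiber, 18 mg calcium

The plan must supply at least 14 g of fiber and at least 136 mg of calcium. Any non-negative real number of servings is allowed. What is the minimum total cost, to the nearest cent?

At the optimum either one food covers both requirements or two foods hit both targets exactly; no other combination can be cheaper.
chickpeas only: max(14/5, 136/58) = 2.8 servings → $1.26.
bell pepper only: max(14/2, 136/18) = 7.556 servings → $7.93.
chickpeas + bell pepper with both tight: 0.7692 servings and 5.077 servings → $5.68.
Cheapest feasible corner: $1.26.

$1.26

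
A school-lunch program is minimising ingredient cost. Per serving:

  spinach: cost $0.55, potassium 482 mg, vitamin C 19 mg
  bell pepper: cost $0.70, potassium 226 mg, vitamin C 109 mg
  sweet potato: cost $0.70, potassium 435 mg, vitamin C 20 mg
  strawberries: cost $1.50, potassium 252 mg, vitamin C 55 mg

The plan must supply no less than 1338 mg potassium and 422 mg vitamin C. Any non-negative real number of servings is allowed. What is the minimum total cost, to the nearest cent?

$3.16

With two linear requirements the optimum uses one or two foods; enumerate the corners.
spinach only: max(1338/482, 422/19) = 22.21 servings → $12.22.
bell pepper only: max(1338/226, 422/109) = 5.92 servings → $4.14.
sweet potato only: max(1338/435, 422/20) = 21.1 servings → $14.77.
strawberries only: max(1338/252, 422/55) = 7.673 servings → $11.51.
spinach + bell pepper with both tight: 1.046 servings and 3.689 servings → $3.16.
spinach + sweet potato: the both-tight solution has a negative serving — not a feasible corner.
spinach + strawberries: the both-tight solution has a negative serving — not a feasible corner.
bell pepper + sweet potato with both tight: 3.656 servings and 1.177 servings → $3.38.
bell pepper + strawberries with both tight: 2.178 servings and 3.356 servings → $6.56.
sweet potato + strawberries: the both-tight solution has a negative serving — not a feasible corner.
Cheapest feasible corner: $3.16.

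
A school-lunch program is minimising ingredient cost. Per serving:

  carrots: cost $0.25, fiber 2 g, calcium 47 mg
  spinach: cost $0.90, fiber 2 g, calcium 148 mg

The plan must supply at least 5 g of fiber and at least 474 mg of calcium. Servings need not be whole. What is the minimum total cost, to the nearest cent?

$2.52

At the optimum either one food covers both requirements or two foods hit both targets exactly; no other combination can be cheaper.
carrots only: max(5/2, 474/47) = 10.09 servings → $2.52.
spinach only: max(5/2, 474/148) = 3.203 servings → $2.88.
carrots + spinach: intersection lies outside the first quadrant.
The minimum over all feasible corners is $2.52.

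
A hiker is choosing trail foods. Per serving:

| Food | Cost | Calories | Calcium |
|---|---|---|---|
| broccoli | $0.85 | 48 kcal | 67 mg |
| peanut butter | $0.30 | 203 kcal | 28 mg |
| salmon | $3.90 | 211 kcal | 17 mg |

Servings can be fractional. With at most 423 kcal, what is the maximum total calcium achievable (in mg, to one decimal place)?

590.4 mg

Calcium per kcal: broccoli 1.396, peanut butter 0.1379, salmon 0.08057.
With no serving limits, spend the whole calories allowance on broccoli: 423 kcal / 48 kcal × 67 mg = 590.4 mg.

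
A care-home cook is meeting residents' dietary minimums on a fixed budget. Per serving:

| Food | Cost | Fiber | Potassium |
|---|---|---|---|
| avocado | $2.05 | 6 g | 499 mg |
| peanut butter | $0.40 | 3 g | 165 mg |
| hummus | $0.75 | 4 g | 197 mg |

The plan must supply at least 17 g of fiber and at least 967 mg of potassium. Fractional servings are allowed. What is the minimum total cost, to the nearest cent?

$2.34

The cheapest plan sits at a corner of the feasible region — with two constraints it uses at most two foods.
avocado only: max(17/6, 967/499) = 2.833 servings → $5.81.
peanut butter only: max(17/3, 967/165) = 5.861 servings → $2.34.
hummus only: max(17/4, 967/197) = 4.909 servings → $3.68.
avocado + peanut butter with both tight: 0.1893 servings and 5.288 servings → $2.50.
avocado + hummus with both tight: 0.6376 servings and 3.294 servings → $3.78.
peanut butter + hummus with both targets exact would need a negative amount; discard.
The minimum over all feasible corners is $2.34.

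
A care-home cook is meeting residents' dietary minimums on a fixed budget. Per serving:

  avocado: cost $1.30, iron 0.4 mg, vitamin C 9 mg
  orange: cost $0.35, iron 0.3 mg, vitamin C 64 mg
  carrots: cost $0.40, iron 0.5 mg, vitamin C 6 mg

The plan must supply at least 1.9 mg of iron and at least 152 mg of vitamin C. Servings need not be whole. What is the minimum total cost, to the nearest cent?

$1.76

Minimising a linear cost over {iron ≥ 1.9, vitamin C ≥ 152, servings ≥ 0} — the optimum is at a vertex, using one or two foods.
avocado only: max(1.9/0.4, 152/9) = 16.89 servings → $21.96.
orange only: max(1.9/0.3, 152/64) = 6.333 servings → $2.22.
carrots only: max(1.9/0.5, 152/6) = 25.33 servings → $10.13.
avocado + orange with both tight: 3.319 servings and 1.908 servings → $4.98.
avocado + carrots: intersection lies outside the first quadrant.
orange + carrots with both tight: 2.139 servings and 2.517 servings → $1.76.
The minimum over all feasible corners is $1.76.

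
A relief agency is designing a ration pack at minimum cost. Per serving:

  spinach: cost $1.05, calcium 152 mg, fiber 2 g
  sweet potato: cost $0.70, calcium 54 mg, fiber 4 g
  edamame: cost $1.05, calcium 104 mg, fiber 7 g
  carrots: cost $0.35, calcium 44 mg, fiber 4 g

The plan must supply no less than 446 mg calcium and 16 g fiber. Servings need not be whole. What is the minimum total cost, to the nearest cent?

spinach only: max(446/152, 16/2) = 8 servings → $8.40.
sweet potato only: max(446/54, 16/4) = 8.259 servings → $5.78.
edamame only: max(446/104, 16/7) = 4.288 servings → $4.50.
carrots only: max(446/44, 16/4) = 10.14 servings → $3.55.
spinach + sweet potato with both tight: 1.84 servings and 3.08 servings → $4.09.
spinach + edamame with both tight: 1.703 servings and 1.799 servings → $3.68.
spinach + carrots with both tight: 2.077 servings and 2.962 servings → $3.22.
sweet potato + edamame with both targets exact would need a negative amount; discard.
sweet potato + carrots: intersection lies outside the first quadrant.
edamame + carrots: the both-tight solution has a negative serving — not a feasible corner.
So the least-cost plan costs $3.22.

$3.22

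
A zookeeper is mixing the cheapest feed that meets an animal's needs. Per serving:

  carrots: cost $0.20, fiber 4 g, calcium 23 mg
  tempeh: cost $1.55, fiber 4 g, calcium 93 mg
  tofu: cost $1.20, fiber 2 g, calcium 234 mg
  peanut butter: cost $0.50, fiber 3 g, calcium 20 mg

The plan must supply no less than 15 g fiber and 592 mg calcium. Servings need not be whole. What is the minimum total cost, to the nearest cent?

$3.25

carrots only: max(15/4, 592/23) = 25.74 servings → $5.15.
tempeh only: max(15/4, 592/93) = 6.366 servings → $9.87.
tofu only: max(15/2, 592/234) = 7.5 servings → $9.00.
peanut butter only: max(15/3, 592/20) = 29.6 servings → $14.80.
carrots + tempeh: the both-tight solution has a negative serving — not a feasible corner.
carrots + tofu with both tight: 2.613 servings and 2.273 servings → $3.25.
carrots + peanut butter: intersection lies outside the first quadrant.
tempeh + tofu with both tight: 3.101 servings and 1.297 servings → $6.36.
tempeh + peanut butter: intersection lies outside the first quadrant.
tofu + peanut butter with both tight: 2.23 servings and 3.514 servings → $4.43.
Cheapest feasible corner: $3.25.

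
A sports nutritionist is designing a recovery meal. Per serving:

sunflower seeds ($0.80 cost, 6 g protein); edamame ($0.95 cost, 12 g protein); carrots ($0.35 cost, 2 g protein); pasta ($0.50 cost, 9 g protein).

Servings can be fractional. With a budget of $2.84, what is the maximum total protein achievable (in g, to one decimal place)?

51.1 g

Protein per dollar: pasta 18, edamame 12.63, sunflower seeds 7.5, carrots 5.714.
With no serving limits, spend the whole cost allowance on pasta: $2.84 / $0.50 × 9 g = 51.1 g.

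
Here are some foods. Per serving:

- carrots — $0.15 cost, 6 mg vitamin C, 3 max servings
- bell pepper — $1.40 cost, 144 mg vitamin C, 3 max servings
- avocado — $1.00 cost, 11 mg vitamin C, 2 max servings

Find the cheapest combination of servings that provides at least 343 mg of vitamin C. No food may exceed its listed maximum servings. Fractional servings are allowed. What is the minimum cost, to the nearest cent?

$3.33

Cost per mg of vitamin C: bell pepper $0.0097, carrots $0.0250, avocado $0.0909.
Take 2.382 servings of bell pepper: +343.0 mg vitamin C for $3.33 (total $3.33, still need 0.0 mg).
Filling from the cheapest source first is optimal under one linear minimum: $3.33.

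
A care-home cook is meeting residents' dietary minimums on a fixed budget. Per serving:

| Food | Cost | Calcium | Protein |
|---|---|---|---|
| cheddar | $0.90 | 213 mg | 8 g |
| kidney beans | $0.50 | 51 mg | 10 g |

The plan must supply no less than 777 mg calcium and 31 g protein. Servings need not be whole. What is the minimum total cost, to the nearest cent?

The cheapest plan sits at a corner of the feasible region — with two constraints it uses at most two foods.
cheddar only: max(777/213, 31/8) = 3.875 servings → $3.49.
kidney beans only: max(777/51, 31/10) = 15.24 servings → $7.62.
cheddar + kidney beans with both tight: 3.594 servings and 0.2247 servings → $3.35.
So the least-cost plan costs $3.35.

$3.35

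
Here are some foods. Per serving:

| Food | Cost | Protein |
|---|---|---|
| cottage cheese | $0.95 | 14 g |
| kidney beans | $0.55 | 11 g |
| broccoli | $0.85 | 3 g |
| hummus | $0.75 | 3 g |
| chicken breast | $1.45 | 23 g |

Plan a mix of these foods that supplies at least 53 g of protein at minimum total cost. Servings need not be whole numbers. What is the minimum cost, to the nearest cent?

$2.65

Cost per g of protein: kidney beans $0.0500, chicken breast $0.0630, cottage cheese $0.0679, hummus $0.2500, broccoli $0.2833.
With no serving limits, use only kidney beans: 53 g / 11 g = 4.818 servings × $0.55 = $2.65.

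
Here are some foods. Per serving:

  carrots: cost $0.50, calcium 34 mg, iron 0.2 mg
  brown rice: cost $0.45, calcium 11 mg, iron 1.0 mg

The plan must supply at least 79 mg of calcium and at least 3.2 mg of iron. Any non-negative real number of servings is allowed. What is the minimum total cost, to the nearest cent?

$2.00

Check every corner: each single food scaled to meet both minima, and each pair solved so both constraints bind.
carrots only: max(79/34, 3.2/0.2) = 16 servings → $8.00.
brown rice only: max(79/11, 3.2/1.0) = 7.182 servings → $3.23.
carrots + brown rice with both tight: 1.377 servings and 2.925 servings → $2.00.
The minimum over all feasible corners is $2.00.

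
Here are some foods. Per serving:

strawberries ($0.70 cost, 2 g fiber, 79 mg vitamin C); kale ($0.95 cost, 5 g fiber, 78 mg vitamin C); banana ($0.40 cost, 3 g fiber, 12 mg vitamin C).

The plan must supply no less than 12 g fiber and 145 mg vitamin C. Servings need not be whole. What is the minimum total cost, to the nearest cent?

An LP optimum is at a vertex; with two nutrient constraints at most two foods are used. Check each candidate.
strawberries only: max(12/2, 145/79) = 6 servings → $4.20.
kale only: max(12/5, 145/78) = 2.4 servings → $2.28.
banana only: max(12/3, 145/12) = 12.08 servings → $4.83.
strawberries + kale: intersection lies outside the first quadrant.
strawberries + banana with both tight: 1.366 servings and 3.089 servings → $2.19.
kale + banana with both tight: 1.672 servings and 1.213 servings → $2.07.
So the least-cost plan costs $2.07.

$2.07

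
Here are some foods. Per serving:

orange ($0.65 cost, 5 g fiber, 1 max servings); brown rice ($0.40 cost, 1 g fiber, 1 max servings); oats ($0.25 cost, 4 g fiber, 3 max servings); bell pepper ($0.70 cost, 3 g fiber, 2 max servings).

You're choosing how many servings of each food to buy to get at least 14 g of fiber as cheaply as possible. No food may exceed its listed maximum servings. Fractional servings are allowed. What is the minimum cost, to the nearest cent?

Cost per g of fiber: oats $0.0625, orange $0.1300, bell pepper $0.2333, brown rice $0.4000.
Take 3 servings of oats: +12.0 g fiber for $0.75 (total $0.75, still need 2.0 g).
Take 0.4 servings of orange: +2.0 g fiber for $0.26 (total $1.01, still need 0.0 g).
Filling from the cheapest source first is optimal under one linear minimum: $1.01.

$1.01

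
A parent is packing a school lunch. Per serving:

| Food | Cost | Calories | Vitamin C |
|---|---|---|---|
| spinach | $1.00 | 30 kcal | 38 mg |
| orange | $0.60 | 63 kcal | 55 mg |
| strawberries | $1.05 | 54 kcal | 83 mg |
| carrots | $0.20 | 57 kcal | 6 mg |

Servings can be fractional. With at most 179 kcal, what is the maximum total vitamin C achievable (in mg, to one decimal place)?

Vitamin C per kcal: strawberries 1.537, spinach 1.267, orange 0.873, carrots 0.1053.
With no serving limits, spend the whole calories allowance on strawberries: 179 kcal / 54 kcal × 83 mg = 275.1 mg.

275.1 mg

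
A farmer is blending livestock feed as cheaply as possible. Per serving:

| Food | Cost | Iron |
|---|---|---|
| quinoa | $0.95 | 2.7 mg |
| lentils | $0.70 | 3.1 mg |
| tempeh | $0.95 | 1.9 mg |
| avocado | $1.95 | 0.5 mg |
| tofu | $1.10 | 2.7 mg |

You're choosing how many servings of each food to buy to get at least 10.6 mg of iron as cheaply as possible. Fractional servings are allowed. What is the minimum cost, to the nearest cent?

$2.39

Cost per mg of iron: lentils $0.2258, quinoa $0.3519, tofu $0.4074, tempeh $0.5000, avocado $3.9000.
With no serving limits, use only lentils: 10.6 mg / 3.1 mg = 3.419 servings × $0.70 = $2.39.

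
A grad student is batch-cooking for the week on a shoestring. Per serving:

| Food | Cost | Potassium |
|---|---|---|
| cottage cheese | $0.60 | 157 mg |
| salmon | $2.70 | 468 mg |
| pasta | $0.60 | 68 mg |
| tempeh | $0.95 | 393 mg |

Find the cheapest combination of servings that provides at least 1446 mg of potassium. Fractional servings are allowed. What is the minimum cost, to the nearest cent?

Cost per mg of potassium: tempeh $0.0024, cottage cheese $0.0038, salmon $0.0058, pasta $0.0088.
With no serving limits, use only tempeh: 1446 mg / 393 mg = 3.679 servings × $0.95 = $3.50.

$3.50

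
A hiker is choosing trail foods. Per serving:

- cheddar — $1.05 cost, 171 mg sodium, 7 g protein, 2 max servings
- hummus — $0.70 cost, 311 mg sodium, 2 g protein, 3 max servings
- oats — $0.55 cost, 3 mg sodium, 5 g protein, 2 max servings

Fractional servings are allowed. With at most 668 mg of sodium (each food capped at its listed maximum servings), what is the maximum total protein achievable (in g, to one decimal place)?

Protein per mg sodium: oats 1.667, cheddar 0.04094, hummus 0.006431.
Take 2 servings of oats: uses 6 mg sodium, +10.0 g protein (running total 10.0 g).
Take 2 servings of cheddar: uses 342 mg sodium, +14.0 g protein (running total 24.0 g).
Take 1.029 servings of hummus: uses 320 mg sodium, +2.1 g protein (running total 26.1 g).
Filling greedily by protein-per-mg sodium is optimal for one linear limit, giving 26.1 g.

26.1 g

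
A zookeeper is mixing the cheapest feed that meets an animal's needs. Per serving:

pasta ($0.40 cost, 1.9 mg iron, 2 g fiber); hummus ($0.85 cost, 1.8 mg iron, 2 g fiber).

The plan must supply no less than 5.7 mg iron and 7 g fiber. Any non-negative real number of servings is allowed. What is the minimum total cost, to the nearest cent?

pasta only: max(5.7/1.9, 7/2) = 3.5 servings → $1.40.
hummus only: max(5.7/1.8, 7/2) = 3.5 servings → $2.98.
pasta + hummus: intersection lies outside the first quadrant.
The minimum over all feasible corners is $1.40.

$1.40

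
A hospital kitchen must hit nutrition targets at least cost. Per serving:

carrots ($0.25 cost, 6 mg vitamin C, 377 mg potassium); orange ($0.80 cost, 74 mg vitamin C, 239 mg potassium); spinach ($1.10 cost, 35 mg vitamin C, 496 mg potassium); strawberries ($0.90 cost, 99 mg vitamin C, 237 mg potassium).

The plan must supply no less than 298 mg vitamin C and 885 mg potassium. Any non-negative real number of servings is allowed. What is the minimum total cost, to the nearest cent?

$2.80

This is a tiny linear program; its minimum lies at a vertex of the feasible set. List the vertices and price them.
carrots only: max(298/6, 885/377) = 49.67 servings → $12.42.
orange only: max(298/74, 885/239) = 4.027 servings → $3.22.
spinach only: max(298/35, 885/496) = 8.514 servings → $9.37.
strawberries only: max(298/99, 885/237) = 3.734 servings → $3.36.
carrots + orange: the both-tight solution has a negative serving — not a feasible corner.
carrots + spinach with both targets exact would need a negative amount; discard.
carrots + strawberries with both tight: 0.4732 servings and 2.981 servings → $2.80.
orange + spinach with both targets exact would need a negative amount; discard.
orange + strawberries with both tight: 2.775 servings and 0.9361 servings → $3.06.
spinach + strawberries with both tight: 0.4163 servings and 2.863 servings → $3.03.
So the least-cost plan costs $2.80.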